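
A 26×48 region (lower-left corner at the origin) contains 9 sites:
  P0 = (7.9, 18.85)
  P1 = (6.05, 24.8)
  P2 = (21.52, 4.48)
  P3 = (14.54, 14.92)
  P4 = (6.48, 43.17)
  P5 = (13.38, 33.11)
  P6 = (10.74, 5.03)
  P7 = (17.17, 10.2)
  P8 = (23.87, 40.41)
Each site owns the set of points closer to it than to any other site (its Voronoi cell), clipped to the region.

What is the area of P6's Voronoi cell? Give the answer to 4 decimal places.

1. box [0,26]×[0,48]: [(0, 0) (26, 0) (26, 48) (0, 48)]
2. ⊥bis P6·P0 via (9.32,11.94): [(0, 10.0247) (0, 0) (26, 0) (26, 15.3677)]  |A|=330.1022
3. ⊥bis P6·P1 via (8.395,14.915): [(0, 10.0247) (0, 0) (26, 0) (26, 15.3677)]  |A|=330.1022
4. ⊥bis P6·P2 via (16.13,4.755): [(16.5726, 13.4304) (0, 10.0247) (0, 0) (15.8874, 0)]  |A|=189.7553
5. ⊥bis P6·P3 via (12.64,9.975): [(16.3241, 8.5595) (8.151, 11.6998) (0, 10.0247) (0, 0) (15.8874, 0)]  |A|=169.4598
6. ⊥bis P6·P4 via (8.61,24.1): [(16.3241, 8.5595) (8.151, 11.6998) (0, 10.0247) (0, 0) (15.8874, 0)]  |A|=169.4598
7. ⊥bis P6·P5 via (12.06,19.07): [(16.3241, 8.5595) (8.151, 11.6998) (0, 10.0247) (0, 0) (15.8874, 0)]  |A|=169.4598
8. ⊥bis P6·P7 via (13.955,7.615): [(16.1374, 4.9007) (11.797, 10.2989) (8.151, 11.6998) (0, 10.0247) (0, 0) (15.8874, 0)]  |A|=161.0157
9. ⊥bis P6·P8 via (17.305,22.72): [(16.1374, 4.9007) (11.797, 10.2989) (8.151, 11.6998) (0, 10.0247) (0, 0) (15.8874, 0)]  |A|=161.0157
10. canonical 6-gon: [(16.1374, 4.9007) (11.797, 10.2989) (8.151, 11.6998) (0, 10.0247) (0, 0) (15.8874, 0)]
11. shoelace: 161.0157

Area of P6's cell: 161.0157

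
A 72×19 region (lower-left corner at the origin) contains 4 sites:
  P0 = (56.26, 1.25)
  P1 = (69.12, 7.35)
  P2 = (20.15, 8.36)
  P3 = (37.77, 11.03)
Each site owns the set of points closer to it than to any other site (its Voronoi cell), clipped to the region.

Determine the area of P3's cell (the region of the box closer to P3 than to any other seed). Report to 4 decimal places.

Area of P3's cell: 376.2508

1. box [0,72]×[0,19]: [(0, 0) (72, 0) (72, 19) (0, 19)]
2. ⊥bis P3·P0 via (47.015,6.14): [(0, 0) (43.7673, 0) (53.8171, 19) (0, 19)]  |A|=927.0522
3. ⊥bis P3·P1 via (53.445,9.19): [(0, 0) (43.7673, 0) (53.8171, 19) (0, 19)]  |A|=927.0522
4. ⊥bis P3·P2 via (28.96,9.695): [(30.4291, 0) (43.7673, 0) (53.8171, 19) (27.55, 19)]  |A|=376.2508
5. canonical 4-gon: [(30.4291, 0) (43.7673, 0) (53.8171, 19) (27.55, 19)]
6. shoelace: 376.2508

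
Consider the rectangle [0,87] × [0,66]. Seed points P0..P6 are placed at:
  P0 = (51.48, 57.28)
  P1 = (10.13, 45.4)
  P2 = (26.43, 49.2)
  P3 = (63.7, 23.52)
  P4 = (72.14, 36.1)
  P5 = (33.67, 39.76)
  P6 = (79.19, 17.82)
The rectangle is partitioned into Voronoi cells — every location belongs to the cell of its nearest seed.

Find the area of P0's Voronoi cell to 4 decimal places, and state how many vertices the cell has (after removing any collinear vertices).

Area of P0's cell: 718.6141 (5 vertices)

1. box [0,87]×[0,66]: [(0, 0) (87, 0) (87, 66) (0, 66)]
2. ⊥bis P0·P1 via (30.805,51.34): [(45.5552, 0) (87, 0) (87, 66) (26.5931, 66)]  |A|=3361.1063
3. ⊥bis P0·P2 via (38.955,53.24): [(56.1278, 0) (87, 0) (87, 66) (34.8392, 66)]  |A|=2740.0883
4. ⊥bis P0·P3 via (57.59,40.4): [(44.6119, 35.7023) (87, 51.0454) (87, 66) (34.8392, 66)]  |A|=1107.1229
5. ⊥bis P0·P4 via (61.81,46.69): [(44.6119, 35.7023) (54.0469, 39.1175) (81.606, 66) (34.8392, 66)]  |A|=788.222
6. ⊥bis P0·P5 via (42.575,48.52): [(39.4542, 51.6925) (52.408, 38.5243) (54.0469, 39.1175) (81.606, 66) (34.8392, 66)]  |A|=718.6141
7. ⊥bis P0·P6 via (65.335,37.55): [(39.4542, 51.6925) (52.408, 38.5243) (54.0469, 39.1175) (81.606, 66) (34.8392, 66)]  |A|=718.6141
8. canonical 5-gon: [(39.4542, 51.6925) (52.408, 38.5243) (54.0469, 39.1175) (81.606, 66) (34.8392, 66)]
9. shoelace: 718.6141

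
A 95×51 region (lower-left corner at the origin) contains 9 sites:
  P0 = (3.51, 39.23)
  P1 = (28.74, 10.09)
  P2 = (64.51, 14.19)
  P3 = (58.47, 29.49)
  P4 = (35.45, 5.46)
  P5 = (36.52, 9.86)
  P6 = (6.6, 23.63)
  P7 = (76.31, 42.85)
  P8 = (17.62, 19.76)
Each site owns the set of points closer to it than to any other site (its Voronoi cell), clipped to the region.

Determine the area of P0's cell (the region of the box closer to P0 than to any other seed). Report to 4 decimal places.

Area of P0's cell: 500.1542

1. box [0,95]×[0,51]: [(0, 0) (95, 0) (95, 51) (0, 51)]
2. ⊥bis P0·P1 via (16.125,24.66): [(0, 10.6986) (46.547, 51) (0, 51)]  |A|=937.9539
3. ⊥bis P0·P2 via (34.01,26.71): [(0, 10.6986) (42.5659, 47.5531) (43.9808, 51) (0, 51)]  |A|=933.5312
4. ⊥bis P0·P3 via (30.99,34.36): [(0, 10.6986) (31.6537, 38.1051) (33.9389, 51) (0, 51)]  |A|=856.6637
5. ⊥bis P0·P4 via (19.48,22.345): [(0, 10.6986) (31.6537, 38.1051) (33.9389, 51) (0, 51)]  |A|=856.6637
6. ⊥bis P0·P5 via (20.015,24.545): [(0, 10.6986) (31.6537, 38.1051) (33.9389, 51) (0, 51)]  |A|=856.6637
7. ⊥bis P0·P6 via (5.055,31.43): [(0, 30.4287) (29.5474, 36.2814) (31.6537, 38.1051) (33.9389, 51) (0, 51)]  |A|=565.1776
8. ⊥bis P0·P7 via (39.91,41.04): [(0, 30.4287) (29.5474, 36.2814) (31.6537, 38.1051) (33.9389, 51) (0, 51)]  |A|=565.1776
9. ⊥bis P0·P8 via (10.565,29.495): [(0, 30.4287) (16.3118, 33.6597) (33.0106, 45.7614) (33.9389, 51) (0, 51)]  |A|=500.1542
10. canonical 5-gon: [(0, 30.4287) (16.3118, 33.6597) (33.0106, 45.7614) (33.9389, 51) (0, 51)]
11. shoelace: 500.1542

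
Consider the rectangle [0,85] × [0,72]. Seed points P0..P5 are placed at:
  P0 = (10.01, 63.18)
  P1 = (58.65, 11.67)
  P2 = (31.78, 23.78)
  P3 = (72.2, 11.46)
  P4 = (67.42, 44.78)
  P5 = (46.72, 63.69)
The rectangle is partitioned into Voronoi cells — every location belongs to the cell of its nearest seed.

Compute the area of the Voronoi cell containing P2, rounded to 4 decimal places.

1. box [0,85]×[0,72]: [(0, 0) (85, 0) (85, 72) (0, 72)]
2. ⊥bis P2·P0 via (20.895,43.48): [(0, 31.9347) (0, 0) (85, 0) (85, 72) (72.5114, 72)]  |A|=4667.4061
3. ⊥bis P2·P1 via (45.215,17.725): [(68.736, 69.914) (0, 31.9347) (0, 0) (37.2265, 0)]  |A|=2398.8592
4. ⊥bis P2·P3 via (51.99,17.62): [(66.2436, 64.3838) (67.7658, 69.3779) (0, 31.9347) (0, 0) (37.2265, 0)]  |A|=2396.8446
5. ⊥bis P2·P4 via (49.6,34.28): [(51.343, 31.3219) (38.4604, 53.1855) (0, 31.9347) (0, 0) (37.2265, 0)]  |A|=1960.1395
6. ⊥bis P2·P5 via (39.25,43.735): [(51.343, 31.3219) (45.3813, 41.4398) (28.5832, 47.728) (0, 31.9347) (0, 0) (37.2265, 0)]  |A|=1883.2469
7. canonical 6-gon: [(51.343, 31.3219) (45.3813, 41.4398) (28.5832, 47.728) (0, 31.9347) (0, 0) (37.2265, 0)]
8. shoelace: 1883.2469

Area of P2's cell: 1883.2469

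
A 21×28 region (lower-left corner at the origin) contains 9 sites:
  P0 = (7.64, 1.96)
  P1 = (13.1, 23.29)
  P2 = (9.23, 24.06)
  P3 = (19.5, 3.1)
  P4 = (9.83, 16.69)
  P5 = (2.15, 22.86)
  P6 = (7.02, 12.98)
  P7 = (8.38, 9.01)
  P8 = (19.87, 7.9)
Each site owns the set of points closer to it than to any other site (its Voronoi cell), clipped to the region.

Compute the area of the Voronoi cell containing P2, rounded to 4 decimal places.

Area of P2's cell: 43.8668

1. box [0,21]×[0,28]: [(0, 0) (21, 0) (21, 28) (0, 28)]
2. ⊥bis P2·P0 via (8.435,13.01): [(0, 13.6169) (21, 12.106) (21, 28) (0, 28)]  |A|=317.9099
3. ⊥bis P2·P1 via (11.165,23.675): [(0, 13.6169) (9.0344, 12.9669) (12.0255, 28) (0, 28)]  |A|=155.3625
4. ⊥bis P2·P3 via (14.365,13.58): [(0, 13.6169) (9.0344, 12.9669) (12.0255, 28) (0, 28)]  |A|=155.3625
5. ⊥bis P2·P4 via (9.53,20.375): [(0, 19.5992) (10.5245, 20.456) (12.0255, 28) (0, 28)]  |A|=89.568
6. ⊥bis P2·P5 via (5.69,23.46): [(6.258, 20.1086) (10.5245, 20.456) (12.0255, 28) (4.9205, 28)]  |A|=43.8668
7. ⊥bis P2·P6 via (8.125,18.52): [(6.258, 20.1086) (10.5245, 20.456) (12.0255, 28) (4.9205, 28)]  |A|=43.8668
8. ⊥bis P2·P7 via (8.805,16.535): [(6.258, 20.1086) (10.5245, 20.456) (12.0255, 28) (4.9205, 28)]  |A|=43.8668
9. ⊥bis P2·P8 via (14.55,15.98): [(6.258, 20.1086) (10.5245, 20.456) (12.0255, 28) (4.9205, 28)]  |A|=43.8668
10. canonical 4-gon: [(6.258, 20.1086) (10.5245, 20.456) (12.0255, 28) (4.9205, 28)]
11. shoelace: 43.8668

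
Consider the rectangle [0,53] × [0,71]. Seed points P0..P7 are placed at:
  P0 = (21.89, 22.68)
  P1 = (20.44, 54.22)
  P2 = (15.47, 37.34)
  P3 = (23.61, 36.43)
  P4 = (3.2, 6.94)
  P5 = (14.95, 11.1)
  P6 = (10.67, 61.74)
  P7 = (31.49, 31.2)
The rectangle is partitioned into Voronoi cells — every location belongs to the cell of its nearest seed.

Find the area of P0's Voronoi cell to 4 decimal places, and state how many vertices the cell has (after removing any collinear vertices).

Area of P0's cell: 407.9382 (5 vertices)

1. box [0,53]×[0,71]: [(0, 0) (53, 0) (53, 71) (0, 71)]
2. ⊥bis P0·P1 via (21.165,38.45): [(0, 37.477) (0, 0) (53, 0) (53, 39.9136)]  |A|=2050.8492
3. ⊥bis P0·P2 via (18.68,30.01): [(39.9217, 39.3123) (0, 21.8295) (0, 0) (53, 0) (53, 39.9136)]  |A|=1738.5129
4. ⊥bis P0·P3 via (22.75,29.555): [(18.7761, 30.0521) (0, 21.8295) (0, 0) (53, 0) (53, 25.771)]  |A|=1442.3093
5. ⊥bis P0·P4 via (12.545,14.81): [(18.7761, 30.0521) (4.8461, 23.9518) (25.0174, 0) (53, 0) (53, 25.771)]  |A|=1089.809
6. ⊥bis P0·P5 via (18.42,16.89): [(18.7761, 30.0521) (5.8808, 24.4049) (46.6024, 0) (53, 0) (53, 25.771)]  |A|=809.4586
7. ⊥bis P0·P6 via (16.28,42.21): [(18.7761, 30.0521) (5.8808, 24.4049) (46.6024, 0) (53, 0) (53, 25.771)]  |A|=809.4586
8. ⊥bis P0·P7 via (26.69,26.94): [(24.5714, 29.3272) (18.7761, 30.0521) (5.8808, 24.4049) (46.6024, 0) (50.5992, 0)]  |A|=407.9382
9. canonical 5-gon: [(24.5714, 29.3272) (18.7761, 30.0521) (5.8808, 24.4049) (46.6024, 0) (50.5992, 0)]
10. shoelace: 407.9382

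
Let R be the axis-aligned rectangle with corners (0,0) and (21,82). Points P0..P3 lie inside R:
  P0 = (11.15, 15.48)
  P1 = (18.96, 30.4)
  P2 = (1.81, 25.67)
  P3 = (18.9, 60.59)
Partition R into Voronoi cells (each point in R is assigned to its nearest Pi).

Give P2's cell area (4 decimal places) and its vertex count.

1. box [0,21]×[0,82]: [(0, 0) (21, 0) (21, 82) (0, 82)]
2. ⊥bis P2·P0 via (6.48,20.575): [(0, 14.6355) (21, 33.8838) (21, 82) (0, 82)]  |A|=1212.5469
3. ⊥bis P2·P1 via (10.385,28.035): [(0, 65.6889) (0, 14.6355) (11.2393, 24.9373)]  |A|=286.9029
4. ⊥bis P2·P3 via (10.355,43.13): [(5.5768, 45.4685) (0, 48.1978) (0, 14.6355) (11.2393, 24.9373)]  |A|=238.1306
5. canonical 4-gon: [(5.5768, 45.4685) (0, 48.1978) (0, 14.6355) (11.2393, 24.9373)]
6. shoelace: 238.1306

Area of P2's cell: 238.1306 (4 vertices)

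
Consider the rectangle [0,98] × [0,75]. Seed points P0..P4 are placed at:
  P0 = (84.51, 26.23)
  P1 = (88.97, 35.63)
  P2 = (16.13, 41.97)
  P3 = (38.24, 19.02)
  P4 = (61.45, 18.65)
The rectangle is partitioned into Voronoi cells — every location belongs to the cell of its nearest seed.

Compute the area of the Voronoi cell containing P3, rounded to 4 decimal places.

1. box [0,98]×[0,75]: [(0, 0) (98, 0) (98, 75) (0, 75)]
2. ⊥bis P3·P0 via (61.375,22.625): [(0, 0) (64.9005, 0) (53.2137, 75) (0, 75)]  |A|=4429.2833
3. ⊥bis P3·P1 via (63.605,27.325): [(0, 0) (64.9005, 0) (57.9525, 44.5887) (47.9953, 75) (0, 75)]  |A|=4349.9339
4. ⊥bis P3·P2 via (27.185,30.495): [(0, 4.305) (0, 0) (64.9005, 0) (57.9525, 44.5887) (54.0826, 56.4081)]  |A|=1992.0879
5. ⊥bis P3·P4 via (49.845,18.835): [(50.3872, 52.848) (0, 4.305) (0, 0) (49.5447, 0)]  |A|=1417.6285
6. canonical 4-gon: [(50.3872, 52.848) (0, 4.305) (0, 0) (49.5447, 0)]
7. shoelace: 1417.6285

Area of P3's cell: 1417.6285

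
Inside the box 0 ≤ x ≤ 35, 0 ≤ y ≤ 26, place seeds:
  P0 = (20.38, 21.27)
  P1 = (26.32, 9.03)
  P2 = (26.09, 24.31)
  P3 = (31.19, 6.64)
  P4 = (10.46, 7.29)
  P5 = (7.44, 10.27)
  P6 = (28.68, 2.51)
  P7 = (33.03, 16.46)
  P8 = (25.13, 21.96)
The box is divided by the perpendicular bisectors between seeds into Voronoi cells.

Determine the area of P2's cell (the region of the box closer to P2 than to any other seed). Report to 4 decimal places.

Area of P2's cell: 39.2750

1. box [0,35]×[0,26]: [(0, 0) (35, 0) (35, 26) (0, 26)]
2. ⊥bis P2·P0 via (23.235,22.79): [(35, 0.6919) (35, 26) (21.526, 26)]  |A|=170.5005
3. ⊥bis P2·P1 via (26.205,16.67): [(26.491, 16.6743) (35, 16.8024) (35, 26) (21.526, 26)]  |A|=101.9585
4. ⊥bis P2·P3 via (28.64,15.475): [(26.491, 16.6743) (33.1421, 16.7744) (35, 17.3107) (35, 26) (21.526, 26)]  |A|=101.4864
5. ⊥bis P2·P4 via (18.275,15.8): [(26.491, 16.6743) (33.1421, 16.7744) (35, 17.3107) (35, 26) (21.526, 26)]  |A|=101.4864
6. ⊥bis P2·P5 via (16.765,17.29): [(26.491, 16.6743) (33.1421, 16.7744) (35, 17.3107) (35, 26) (21.526, 26)]  |A|=101.4864
7. ⊥bis P2·P6 via (27.385,13.41): [(26.491, 16.6743) (33.1421, 16.7744) (35, 17.3107) (35, 26) (21.526, 26)]  |A|=101.4864
8. ⊥bis P2·P7 via (29.56,20.385): [(26.1299, 17.3525) (35, 25.1944) (35, 26) (21.526, 26)]  |A|=61.831
9. ⊥bis P2·P8 via (25.61,23.135): [(22.3402, 24.4708) (30.4392, 21.1622) (35, 25.1944) (35, 26) (21.526, 26)]  |A|=39.275
10. canonical 5-gon: [(22.3402, 24.4708) (30.4392, 21.1622) (35, 25.1944) (35, 26) (21.526, 26)]
11. shoelace: 39.275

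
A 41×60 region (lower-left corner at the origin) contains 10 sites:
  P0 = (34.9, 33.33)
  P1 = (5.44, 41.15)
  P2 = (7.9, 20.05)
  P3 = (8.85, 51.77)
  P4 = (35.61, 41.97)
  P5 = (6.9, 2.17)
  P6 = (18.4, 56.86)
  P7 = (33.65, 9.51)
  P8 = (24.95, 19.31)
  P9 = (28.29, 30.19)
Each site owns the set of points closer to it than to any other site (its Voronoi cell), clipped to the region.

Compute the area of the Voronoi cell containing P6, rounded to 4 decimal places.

1. box [0,41]×[0,60]: [(0, 0) (41, 0) (41, 60) (0, 60)]
2. ⊥bis P6·P0 via (26.65,45.095): [(0, 26.4072) (41, 55.1577) (41, 60) (0, 60)]  |A|=787.9208
3. ⊥bis P6·P1 via (11.92,49.005): [(0, 58.8384) (21.2499, 41.3083) (41, 55.1577) (41, 60) (0, 60)]  |A|=443.34
4. ⊥bis P6·P2 via (13.15,38.455): [(0, 58.8384) (21.2499, 41.3083) (41, 55.1577) (41, 60) (0, 60)]  |A|=443.34
5. ⊥bis P6·P3 via (13.625,54.315): [(20.0139, 42.3279) (21.2499, 41.3083) (41, 55.1577) (41, 60) (10.595, 60)]  |A|=338.0983
6. ⊥bis P6·P4 via (27.005,49.415): [(20.0139, 42.3279) (20.5154, 41.9142) (36.1631, 60) (10.595, 60)]  |A|=233.692
7. ⊥bis P6·P5 via (12.65,29.515): [(20.0139, 42.3279) (20.5154, 41.9142) (36.1631, 60) (10.595, 60)]  |A|=233.692
8. ⊥bis P6·P7 via (26.025,33.185): [(20.0139, 42.3279) (20.5154, 41.9142) (36.1631, 60) (10.595, 60)]  |A|=233.692
9. ⊥bis P6·P8 via (21.675,38.085): [(20.0139, 42.3279) (20.5154, 41.9142) (36.1631, 60) (10.595, 60)]  |A|=233.692
10. ⊥bis P6·P9 via (23.345,43.525): [(20.0139, 42.3279) (20.0458, 42.3016) (21.2306, 42.7409) (36.1631, 60) (10.595, 60)]  |A|=233.3594
11. canonical 5-gon: [(20.0139, 42.3279) (20.0458, 42.3016) (21.2306, 42.7409) (36.1631, 60) (10.595, 60)]
12. shoelace: 233.3594

Area of P6's cell: 233.3594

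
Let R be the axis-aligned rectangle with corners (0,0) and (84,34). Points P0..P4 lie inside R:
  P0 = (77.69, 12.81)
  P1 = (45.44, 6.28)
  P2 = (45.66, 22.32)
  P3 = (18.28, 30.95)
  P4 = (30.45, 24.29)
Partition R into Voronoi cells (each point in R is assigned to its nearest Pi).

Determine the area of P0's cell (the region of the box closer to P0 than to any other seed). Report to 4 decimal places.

Area of P0's cell: 715.1612

1. box [0,84]×[0,34]: [(0, 0) (84, 0) (84, 34) (0, 34)]
2. ⊥bis P0·P1 via (61.565,9.545): [(63.4977, 0) (84, 0) (84, 34) (56.6133, 34)]  |A|=814.1128
3. ⊥bis P0·P2 via (61.675,17.565): [(60.6441, 14.093) (63.4977, 0) (84, 0) (84, 34) (66.5547, 34)]  |A|=715.1612
4. ⊥bis P0·P3 via (47.985,21.88): [(60.6441, 14.093) (63.4977, 0) (84, 0) (84, 34) (66.5547, 34)]  |A|=715.1612
5. ⊥bis P0·P4 via (54.07,18.55): [(60.6441, 14.093) (63.4977, 0) (84, 0) (84, 34) (66.5547, 34)]  |A|=715.1612
6. canonical 5-gon: [(60.6441, 14.093) (63.4977, 0) (84, 0) (84, 34) (66.5547, 34)]
7. shoelace: 715.1612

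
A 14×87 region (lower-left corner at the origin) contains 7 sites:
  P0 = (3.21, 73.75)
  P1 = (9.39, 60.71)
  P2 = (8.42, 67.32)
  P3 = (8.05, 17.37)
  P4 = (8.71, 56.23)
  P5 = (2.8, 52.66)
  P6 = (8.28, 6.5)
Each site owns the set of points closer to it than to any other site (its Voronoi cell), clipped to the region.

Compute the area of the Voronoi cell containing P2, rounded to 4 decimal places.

Area of P2's cell: 108.6360

1. box [0,14]×[0,87]: [(0, 0) (14, 0) (14, 87) (0, 87)]
2. ⊥bis P2·P0 via (5.815,70.535): [(0, 65.8233) (0, 0) (14, 0) (14, 77.167)]  |A|=1000.9323
3. ⊥bis P2·P1 via (8.905,64.015): [(0, 65.8233) (0, 62.7082) (14, 64.7627) (14, 77.167)]  |A|=108.636
4. ⊥bis P2·P3 via (8.235,42.345): [(0, 65.8233) (0, 62.7082) (14, 64.7627) (14, 77.167)]  |A|=108.636
5. ⊥bis P2·P4 via (8.565,61.775): [(0, 65.8233) (0, 62.7082) (14, 64.7627) (14, 77.167)]  |A|=108.636
6. ⊥bis P2·P5 via (5.61,59.99): [(0, 65.8233) (0, 62.7082) (14, 64.7627) (14, 77.167)]  |A|=108.636
7. ⊥bis P2·P6 via (8.35,36.91): [(0, 65.8233) (0, 62.7082) (14, 64.7627) (14, 77.167)]  |A|=108.636
8. canonical 4-gon: [(0, 65.8233) (0, 62.7082) (14, 64.7627) (14, 77.167)]
9. shoelace: 108.636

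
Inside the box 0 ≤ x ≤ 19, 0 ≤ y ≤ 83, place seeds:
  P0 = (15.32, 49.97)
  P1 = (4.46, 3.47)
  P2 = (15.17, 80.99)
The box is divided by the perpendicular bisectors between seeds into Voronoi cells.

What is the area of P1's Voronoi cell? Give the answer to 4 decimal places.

1. box [0,19]×[0,83]: [(0, 0) (19, 0) (19, 83) (0, 83)]
2. ⊥bis P1·P0 via (9.89,26.72): [(0, 29.0298) (0, 0) (19, 0) (19, 24.5924)]  |A|=509.4106
3. ⊥bis P1·P2 via (9.815,42.23): [(0, 29.0298) (0, 0) (19, 0) (19, 24.5924)]  |A|=509.4106
4. canonical 4-gon: [(0, 29.0298) (0, 0) (19, 0) (19, 24.5924)]
5. shoelace: 509.4106

Area of P1's cell: 509.4106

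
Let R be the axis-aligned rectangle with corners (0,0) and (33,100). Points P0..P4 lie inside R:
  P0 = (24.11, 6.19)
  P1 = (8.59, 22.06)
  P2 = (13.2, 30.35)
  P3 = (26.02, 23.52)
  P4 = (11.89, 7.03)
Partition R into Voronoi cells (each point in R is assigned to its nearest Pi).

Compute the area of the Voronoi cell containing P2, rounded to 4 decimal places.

1. box [0,33]×[0,100]: [(0, 0) (33, 0) (33, 100) (0, 100)]
2. ⊥bis P2·P0 via (18.655,18.27): [(0, 9.8459) (33, 24.7478) (33, 100) (0, 100)]  |A|=2729.2036
3. ⊥bis P2·P1 via (10.895,26.205): [(0, 32.2636) (22.2472, 19.8921) (33, 24.7478) (33, 100) (0, 100)]  |A|=2479.838
4. ⊥bis P2·P3 via (19.61,26.935): [(0, 32.2636) (17.3181, 22.6331) (33, 52.0682) (33, 100) (0, 100)]  |A|=2238.917
5. ⊥bis P2·P4 via (12.545,18.69): [(0, 32.2636) (17.3181, 22.6331) (33, 52.0682) (33, 100) (0, 100)]  |A|=2238.917
6. canonical 5-gon: [(0, 32.2636) (17.3181, 22.6331) (33, 52.0682) (33, 100) (0, 100)]
7. shoelace: 2238.917

Area of P2's cell: 2238.9170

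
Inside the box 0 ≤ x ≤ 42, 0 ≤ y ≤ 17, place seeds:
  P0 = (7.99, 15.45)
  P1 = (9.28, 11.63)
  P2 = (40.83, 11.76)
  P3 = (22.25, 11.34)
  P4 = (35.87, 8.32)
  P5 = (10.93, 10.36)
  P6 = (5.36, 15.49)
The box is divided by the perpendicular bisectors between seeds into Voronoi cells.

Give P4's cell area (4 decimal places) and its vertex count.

1. box [0,42]×[0,17]: [(0, 0) (42, 0) (42, 17) (0, 17)]
2. ⊥bis P4·P0 via (21.93,11.885): [(18.8905, 0) (42, 0) (42, 17) (23.2381, 17)]  |A|=355.9065
3. ⊥bis P4·P1 via (22.575,9.975): [(21.3333, 0) (42, 0) (42, 17) (23.4495, 17)]  |A|=333.3464
4. ⊥bis P4·P2 via (38.35,10.04): [(21.3333, 0) (42, 0) (42, 4.7772) (33.5229, 17) (23.4495, 17)]  |A|=281.5395
5. ⊥bis P4·P3 via (29.06,9.83): [(26.8804, 0) (42, 0) (42, 4.7772) (33.5229, 17) (30.6498, 17)]  |A|=173.1865
6. ⊥bis P4·P5 via (23.4,9.34): [(26.8804, 0) (42, 0) (42, 4.7772) (33.5229, 17) (30.6498, 17)]  |A|=173.1865
7. ⊥bis P4·P6 via (20.615,11.905): [(26.8804, 0) (42, 0) (42, 4.7772) (33.5229, 17) (30.6498, 17)]  |A|=173.1865
8. canonical 5-gon: [(26.8804, 0) (42, 0) (42, 4.7772) (33.5229, 17) (30.6498, 17)]
9. shoelace: 173.1865

Area of P4's cell: 173.1865 (5 vertices)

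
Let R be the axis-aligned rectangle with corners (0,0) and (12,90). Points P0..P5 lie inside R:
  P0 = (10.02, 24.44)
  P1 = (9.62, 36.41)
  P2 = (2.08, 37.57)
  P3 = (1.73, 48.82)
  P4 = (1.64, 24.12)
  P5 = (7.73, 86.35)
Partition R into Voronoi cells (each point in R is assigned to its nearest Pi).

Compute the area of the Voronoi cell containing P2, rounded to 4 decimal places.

1. box [0,12]×[0,90]: [(0, 0) (12, 0) (12, 90) (0, 90)]
2. ⊥bis P2·P0 via (6.05,31.005): [(0, 27.3464) (12, 34.6031) (12, 90) (0, 90)]  |A|=708.3028
3. ⊥bis P2·P1 via (5.85,36.99): [(0, 27.3464) (4.8143, 30.2577) (12, 76.965) (12, 90) (0, 90)]  |A|=556.1021
4. ⊥bis P2·P3 via (1.905,43.195): [(0, 43.1357) (0, 27.3464) (4.8143, 30.2577) (6.8282, 43.3482)]  |A|=82.485
5. ⊥bis P2·P4 via (1.86,30.845): [(0, 43.1357) (0, 30.9058) (4.8894, 30.7459) (6.8282, 43.3482)]  |A|=72.7176
6. ⊥bis P2·P5 via (4.905,61.96): [(0, 43.1357) (0, 30.9058) (4.8894, 30.7459) (6.8282, 43.3482)]  |A|=72.7176
7. canonical 4-gon: [(0, 43.1357) (0, 30.9058) (4.8894, 30.7459) (6.8282, 43.3482)]
8. shoelace: 72.7176

Area of P2's cell: 72.7176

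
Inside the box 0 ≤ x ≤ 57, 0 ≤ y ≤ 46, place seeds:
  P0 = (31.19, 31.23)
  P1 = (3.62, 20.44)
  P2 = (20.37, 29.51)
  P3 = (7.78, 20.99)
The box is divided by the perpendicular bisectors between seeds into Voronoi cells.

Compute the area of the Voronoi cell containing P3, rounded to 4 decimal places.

Area of P3's cell: 474.0107

1. box [0,57]×[0,46]: [(0, 0) (57, 0) (57, 46) (0, 46)]
2. ⊥bis P3·P0 via (19.485,26.11): [(0, 0) (30.906, 0) (10.7847, 46) (0, 46)]  |A|=958.8873
3. ⊥bis P3·P1 via (5.7,20.715): [(8.4388, 0) (30.906, 0) (10.7847, 46) (2.357, 46)]  |A|=710.584
4. ⊥bis P3·P2 via (14.075,25.25): [(2.9213, 41.7318) (8.4388, 0) (30.906, 0) (30.4375, 1.0712)]  |A|=474.0107
5. canonical 4-gon: [(2.9213, 41.7318) (8.4388, 0) (30.906, 0) (30.4375, 1.0712)]
6. shoelace: 474.0107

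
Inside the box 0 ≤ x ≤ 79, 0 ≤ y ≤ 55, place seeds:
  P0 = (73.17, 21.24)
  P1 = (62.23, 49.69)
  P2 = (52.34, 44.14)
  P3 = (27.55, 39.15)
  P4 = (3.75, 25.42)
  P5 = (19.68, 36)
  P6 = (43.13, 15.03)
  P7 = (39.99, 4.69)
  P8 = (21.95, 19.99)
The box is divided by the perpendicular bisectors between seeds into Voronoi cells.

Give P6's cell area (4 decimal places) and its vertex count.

1. box [0,79]×[0,55]: [(0, 0) (79, 0) (79, 55) (0, 55)]
2. ⊥bis P6·P0 via (58.15,18.135): [(0, 0) (61.8989, 0) (50.5291, 55) (0, 55)]  |A|=3091.7714
3. ⊥bis P6·P1 via (52.68,32.36): [(0, 0) (61.8989, 0) (55.5345, 30.787) (11.5961, 55) (0, 55)]  |A|=2620.4283
4. ⊥bis P6·P2 via (47.735,29.585): [(0, 44.6877) (0, 0) (61.8989, 0) (56.3462, 26.8605)]  |A|=2090.3105
5. ⊥bis P6·P3 via (35.34,27.09): [(42.0078, 31.397) (0, 4.2626) (0, 0) (61.8989, 0) (56.3462, 26.8605)]  |A|=1241.2251
6. ⊥bis P6·P4 via (23.44,20.225): [(42.0078, 31.397) (23.1787, 19.2346) (18.1038, 0) (61.8989, 0) (56.3462, 26.8605)]  |A|=1017.7148
7. ⊥bis P6·P5 via (31.405,25.515): [(42.0078, 31.397) (29.3582, 23.2261) (22.0863, 15.0942) (18.1038, 0) (61.8989, 0) (56.3462, 26.8605)]  |A|=1007.1023
8. ⊥bis P6·P7 via (41.56,9.86): [(42.0078, 31.397) (29.3582, 23.2261) (22.5641, 15.6286) (61.0865, 3.9303) (56.3462, 26.8605)]  |A|=591.3828
9. ⊥bis P6·P8 via (32.54,17.51): [(42.0078, 31.397) (34.6843, 26.6665) (31.4663, 12.9252) (61.0865, 3.9303) (56.3462, 26.8605)]  |A|=517.3238
10. canonical 5-gon: [(42.0078, 31.397) (34.6843, 26.6665) (31.4663, 12.9252) (61.0865, 3.9303) (56.3462, 26.8605)]
11. shoelace: 517.3238

Area of P6's cell: 517.3238 (5 vertices)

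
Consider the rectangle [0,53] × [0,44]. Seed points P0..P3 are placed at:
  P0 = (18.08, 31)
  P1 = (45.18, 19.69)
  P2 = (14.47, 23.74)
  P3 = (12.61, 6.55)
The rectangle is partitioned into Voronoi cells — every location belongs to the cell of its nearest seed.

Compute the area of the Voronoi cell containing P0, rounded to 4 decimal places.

Area of P0's cell: 585.9526

1. box [0,53]×[0,44]: [(0, 0) (53, 0) (53, 44) (0, 44)]
2. ⊥bis P0·P1 via (31.63,25.345): [(0, 0) (21.0524, 0) (39.4155, 44) (0, 44)]  |A|=1330.2954
3. ⊥bis P0·P2 via (16.275,27.37): [(0, 35.4627) (29.691, 20.699) (39.4155, 44) (0, 44)]  |A|=585.9526
4. ⊥bis P0·P3 via (15.345,18.775): [(0, 35.4627) (29.691, 20.699) (39.4155, 44) (0, 44)]  |A|=585.9526
5. canonical 4-gon: [(0, 35.4627) (29.691, 20.699) (39.4155, 44) (0, 44)]
6. shoelace: 585.9526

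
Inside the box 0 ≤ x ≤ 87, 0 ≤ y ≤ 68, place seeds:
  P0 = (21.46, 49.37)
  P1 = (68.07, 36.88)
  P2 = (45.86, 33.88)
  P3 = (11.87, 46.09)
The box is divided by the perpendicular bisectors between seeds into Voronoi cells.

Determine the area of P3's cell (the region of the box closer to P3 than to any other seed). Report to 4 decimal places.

1. box [0,87]×[0,68]: [(0, 0) (87, 0) (87, 68) (0, 68)]
2. ⊥bis P3·P0 via (16.665,47.73): [(0, 0) (32.9898, 0) (9.7322, 68) (0, 68)]  |A|=1452.5463
3. ⊥bis P3·P1 via (39.97,41.485): [(0, 0) (32.9898, 0) (9.7322, 68) (0, 68)]  |A|=1452.5463
4. ⊥bis P3·P2 via (28.865,39.985): [(0, 0) (14.5015, 0) (23.9723, 26.3649) (9.7322, 68) (0, 68)]  |A|=1208.8251
5. canonical 5-gon: [(0, 0) (14.5015, 0) (23.9723, 26.3649) (9.7322, 68) (0, 68)]
6. shoelace: 1208.8251

Area of P3's cell: 1208.8251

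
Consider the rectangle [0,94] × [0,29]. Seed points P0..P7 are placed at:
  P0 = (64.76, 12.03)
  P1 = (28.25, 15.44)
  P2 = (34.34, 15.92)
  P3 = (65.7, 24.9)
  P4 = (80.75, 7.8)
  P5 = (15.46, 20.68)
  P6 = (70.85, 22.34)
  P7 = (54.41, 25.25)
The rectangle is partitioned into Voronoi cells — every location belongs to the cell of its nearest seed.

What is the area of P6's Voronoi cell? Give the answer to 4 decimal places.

Area of P6's cell: 247.2693

1. box [0,94]×[0,29]: [(0, 0) (94, 0) (94, 29) (0, 29)]
2. ⊥bis P6·P0 via (67.805,17.185): [(94, 1.7119) (94, 29) (47.8029, 29)]  |A|=630.315
3. ⊥bis P6·P1 via (49.55,18.89): [(47.9241, 28.9284) (94, 1.7119) (94, 29) (47.9125, 29)]  |A|=630.3111
4. ⊥bis P6·P2 via (52.595,19.13): [(51.2137, 26.9853) (94, 1.7119) (94, 29) (50.8594, 29)]  |A|=627.236
5. ⊥bis P6·P3 via (68.275,23.62): [(65.6956, 18.431) (94, 1.7119) (94, 29) (70.9493, 29)]  |A|=507.9977
6. ⊥bis P6·P4 via (75.8,15.07): [(65.6956, 18.431) (73.7493, 13.6737) (94, 27.462) (94, 29) (70.9493, 29)]  |A|=247.2693
7. ⊥bis P6·P5 via (43.155,21.51): [(65.6956, 18.431) (73.7493, 13.6737) (94, 27.462) (94, 29) (70.9493, 29)]  |A|=247.2693
8. ⊥bis P6·P7 via (62.63,23.795): [(65.6956, 18.431) (73.7493, 13.6737) (94, 27.462) (94, 29) (70.9493, 29)]  |A|=247.2693
9. canonical 5-gon: [(65.6956, 18.431) (73.7493, 13.6737) (94, 27.462) (94, 29) (70.9493, 29)]
10. shoelace: 247.2693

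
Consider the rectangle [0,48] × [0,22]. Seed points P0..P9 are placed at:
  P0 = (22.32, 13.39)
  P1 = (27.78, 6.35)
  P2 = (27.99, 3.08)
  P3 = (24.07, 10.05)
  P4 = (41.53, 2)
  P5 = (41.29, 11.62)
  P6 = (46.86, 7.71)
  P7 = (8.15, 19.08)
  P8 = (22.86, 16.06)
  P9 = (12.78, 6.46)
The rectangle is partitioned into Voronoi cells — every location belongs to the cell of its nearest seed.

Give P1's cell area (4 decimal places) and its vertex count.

Area of P1's cell: 66.2455 (4 vertices)

1. box [0,48]×[0,22]: [(0, 0) (48, 0) (48, 22) (0, 22)]
2. ⊥bis P1·P0 via (25.05,9.87): [(12.3238, 0) (48, 0) (48, 22) (40.6901, 22)]  |A|=472.8461
3. ⊥bis P1·P2 via (27.885,4.715): [(17.5473, 4.0511) (48, 6.0068) (48, 22) (40.6901, 22)]  |A|=309.1205
4. ⊥bis P1·P3 via (25.925,8.2): [(36.2652, 18.5682) (22.0774, 4.342) (48, 6.0068) (48, 22) (40.6901, 22)]  |A|=278.9608
5. ⊥bis P1·P4 via (34.655,4.175): [(40.1654, 21.5931) (36.2652, 18.5682) (22.0774, 4.342) (34.9698, 5.17)]  |A|=109.9993
6. ⊥bis P1·P5 via (34.535,8.985): [(35.4415, 6.6611) (32.3343, 14.6266) (22.0774, 4.342) (34.9698, 5.17)]  |A|=66.2455
7. ⊥bis P1·P6 via (37.32,7.03): [(35.4415, 6.6611) (32.3343, 14.6266) (22.0774, 4.342) (34.9698, 5.17)]  |A|=66.2455
8. ⊥bis P1·P7 via (17.965,12.715): [(35.4415, 6.6611) (32.3343, 14.6266) (22.0774, 4.342) (34.9698, 5.17)]  |A|=66.2455
9. ⊥bis P1·P8 via (25.32,11.205): [(35.4415, 6.6611) (32.3343, 14.6266) (22.0774, 4.342) (34.9698, 5.17)]  |A|=66.2455
10. ⊥bis P1·P9 via (20.28,6.405): [(35.4415, 6.6611) (32.3343, 14.6266) (22.0774, 4.342) (34.9698, 5.17)]  |A|=66.2455
11. canonical 4-gon: [(35.4415, 6.6611) (32.3343, 14.6266) (22.0774, 4.342) (34.9698, 5.17)]
12. shoelace: 66.2455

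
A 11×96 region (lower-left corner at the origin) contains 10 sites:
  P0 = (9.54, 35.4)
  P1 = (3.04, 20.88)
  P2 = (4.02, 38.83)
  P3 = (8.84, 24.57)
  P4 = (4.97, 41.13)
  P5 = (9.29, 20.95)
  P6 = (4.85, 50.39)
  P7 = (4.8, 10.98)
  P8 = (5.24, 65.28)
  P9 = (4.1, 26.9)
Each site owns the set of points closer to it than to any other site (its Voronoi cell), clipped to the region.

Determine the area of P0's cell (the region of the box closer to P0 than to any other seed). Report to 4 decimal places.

Area of P0's cell: 46.9073

1. box [0,11]×[0,96]: [(0, 0) (11, 0) (11, 96) (0, 96)]
2. ⊥bis P0·P1 via (6.29,28.14): [(0, 30.9558) (11, 26.0315) (11, 96) (0, 96)]  |A|=742.5698
3. ⊥bis P0·P2 via (6.78,37.115): [(2.3102, 29.9216) (11, 26.0315) (11, 43.9064)]  |A|=77.6645
4. ⊥bis P0·P3 via (9.19,29.985): [(2.6137, 30.4101) (11, 29.868) (11, 43.9064)]  |A|=58.8649
5. ⊥bis P0·P4 via (7.255,38.265): [(7.73, 38.6438) (2.6137, 30.4101) (11, 29.868) (11, 41.2518)]  |A|=54.5247
6. ⊥bis P0·P5 via (9.415,28.175): [(7.73, 38.6438) (2.6137, 30.4101) (11, 29.868) (11, 41.2518)]  |A|=54.5247
7. ⊥bis P0·P6 via (7.195,42.895): [(7.73, 38.6438) (2.6137, 30.4101) (11, 29.868) (11, 41.2518)]  |A|=54.5247
8. ⊥bis P0·P7 via (7.17,23.19): [(7.73, 38.6438) (2.6137, 30.4101) (11, 29.868) (11, 41.2518)]  |A|=54.5247
9. ⊥bis P0·P8 via (7.39,50.34): [(7.73, 38.6438) (2.6137, 30.4101) (11, 29.868) (11, 41.2518)]  |A|=54.5247
10. ⊥bis P0·P9 via (6.82,31.15): [(7.73, 38.6438) (4.1395, 32.8655) (8.5786, 30.0245) (11, 29.868) (11, 41.2518)]  |A|=46.9073
11. canonical 5-gon: [(7.73, 38.6438) (4.1395, 32.8655) (8.5786, 30.0245) (11, 29.868) (11, 41.2518)]
12. shoelace: 46.9073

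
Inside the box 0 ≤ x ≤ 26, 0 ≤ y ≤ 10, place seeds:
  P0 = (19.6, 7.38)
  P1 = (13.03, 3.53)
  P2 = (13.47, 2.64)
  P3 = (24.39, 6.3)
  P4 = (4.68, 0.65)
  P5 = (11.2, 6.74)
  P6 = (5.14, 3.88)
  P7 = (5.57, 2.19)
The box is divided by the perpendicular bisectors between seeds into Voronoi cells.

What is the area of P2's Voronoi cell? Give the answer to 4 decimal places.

1. box [0,26]×[0,10]: [(0, 0) (26, 0) (26, 10) (0, 10)]
2. ⊥bis P2·P0 via (16.535,5.01): [(0, 0) (20.409, 0) (12.6765, 10) (0, 10)]  |A|=165.4273
3. ⊥bis P2·P1 via (13.25,3.085): [(7.0099, 0) (20.409, 0) (16.7034, 4.7923)]  |A|=32.106
4. ⊥bis P2·P3 via (18.93,4.47): [(7.0099, 0) (20.409, 0) (16.7034, 4.7923)]  |A|=32.106
5. ⊥bis P2·P4 via (9.075,1.645): [(9.2021, 1.0838) (9.4474, 0) (20.409, 0) (16.7034, 4.7923)]  |A|=30.7852
6. ⊥bis P2·P5 via (12.335,4.69): [(9.2021, 1.0838) (9.4474, 0) (20.409, 0) (16.7034, 4.7923)]  |A|=30.7852
7. ⊥bis P2·P6 via (9.305,3.26): [(9.2021, 1.0838) (9.4474, 0) (20.409, 0) (16.7034, 4.7923)]  |A|=30.7852
8. ⊥bis P2·P7 via (9.52,2.415): [(9.585, 1.2731) (9.6576, 0) (20.409, 0) (16.7034, 4.7923)]  |A|=30.4206
9. canonical 4-gon: [(9.585, 1.2731) (9.6576, 0) (20.409, 0) (16.7034, 4.7923)]
10. shoelace: 30.4206

Area of P2's cell: 30.4206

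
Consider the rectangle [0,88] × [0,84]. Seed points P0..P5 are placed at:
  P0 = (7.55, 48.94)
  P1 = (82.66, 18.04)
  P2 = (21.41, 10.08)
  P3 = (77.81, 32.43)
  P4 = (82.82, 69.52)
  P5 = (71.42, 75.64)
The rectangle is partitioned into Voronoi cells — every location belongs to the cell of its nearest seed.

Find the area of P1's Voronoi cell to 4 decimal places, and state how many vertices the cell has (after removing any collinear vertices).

Area of P1's cell: 771.0523 (4 vertices)

1. box [0,88]×[0,84]: [(0, 0) (88, 0) (88, 84) (0, 84)]
2. ⊥bis P1·P0 via (45.105,33.49): [(31.3273, 0) (88, 0) (88, 84) (65.8846, 84)]  |A|=3309.0972
3. ⊥bis P1·P2 via (52.035,14.06): [(48.4524, 41.6268) (53.8622, 0) (88, 0) (88, 84) (65.8846, 84)]  |A|=2840.0696
4. ⊥bis P1·P3 via (80.235,25.235): [(51.827, 15.6604) (53.8622, 0) (88, 0) (88, 27.8521)]  |A|=771.0523
5. ⊥bis P1·P4 via (82.74,43.78): [(51.827, 15.6604) (53.8622, 0) (88, 0) (88, 27.8521)]  |A|=771.0523
6. ⊥bis P1·P5 via (77.04,46.84): [(51.827, 15.6604) (53.8622, 0) (88, 0) (88, 27.8521)]  |A|=771.0523
7. canonical 4-gon: [(51.827, 15.6604) (53.8622, 0) (88, 0) (88, 27.8521)]
8. shoelace: 771.0523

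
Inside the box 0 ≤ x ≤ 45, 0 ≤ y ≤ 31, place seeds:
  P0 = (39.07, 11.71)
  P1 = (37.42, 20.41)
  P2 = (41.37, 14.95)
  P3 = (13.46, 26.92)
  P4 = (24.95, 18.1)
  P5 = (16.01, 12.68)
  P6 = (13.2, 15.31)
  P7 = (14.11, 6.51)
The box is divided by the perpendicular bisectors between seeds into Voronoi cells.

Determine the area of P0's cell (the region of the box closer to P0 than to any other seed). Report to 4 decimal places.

Area of P0's cell: 221.1952

1. box [0,45]×[0,31]: [(0, 0) (45, 0) (45, 31) (0, 31)]
2. ⊥bis P0·P1 via (38.245,16.06): [(0, 8.8066) (0, 0) (45, 0) (45, 17.3411)]  |A|=588.3246
3. ⊥bis P0·P2 via (40.22,13.33): [(36.7687, 15.78) (0, 8.8066) (0, 0) (45, 0) (45, 9.9368)]  |A|=557.8509
4. ⊥bis P0·P3 via (26.265,19.315): [(36.7687, 15.78) (22.5658, 13.0863) (14.7937, 0) (45, 0) (45, 9.9368)]  |A|=361.6892
5. ⊥bis P0·P4 via (32.01,14.905): [(36.7687, 15.78) (31.9964, 14.8749) (25.2647, 0) (45, 0) (45, 9.9368)]  |A|=229.055
6. ⊥bis P0·P5 via (27.54,12.195): [(36.7687, 15.78) (31.9964, 14.8749) (27.2076, 4.2932) (27.027, 0) (45, 0) (45, 9.9368)]  |A|=225.2722
7. ⊥bis P0·P6 via (26.135,13.51): [(36.7687, 15.78) (31.9964, 14.8749) (27.2076, 4.2932) (27.027, 0) (45, 0) (45, 9.9368)]  |A|=225.2722
8. ⊥bis P0·P7 via (26.59,9.11): [(36.7687, 15.78) (31.9964, 14.8749) (27.4719, 4.8771) (28.4879, 0) (45, 0) (45, 9.9368)]  |A|=221.1952
9. canonical 6-gon: [(36.7687, 15.78) (31.9964, 14.8749) (27.4719, 4.8771) (28.4879, 0) (45, 0) (45, 9.9368)]
10. shoelace: 221.1952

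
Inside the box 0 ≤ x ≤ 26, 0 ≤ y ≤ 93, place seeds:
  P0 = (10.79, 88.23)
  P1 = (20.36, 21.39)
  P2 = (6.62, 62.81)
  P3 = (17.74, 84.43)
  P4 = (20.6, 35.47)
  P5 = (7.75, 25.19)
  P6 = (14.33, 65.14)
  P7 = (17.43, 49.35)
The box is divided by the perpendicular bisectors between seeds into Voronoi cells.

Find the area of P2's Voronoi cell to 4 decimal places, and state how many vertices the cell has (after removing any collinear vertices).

1. box [0,26]×[0,93]: [(0, 0) (26, 0) (26, 93) (0, 93)]
2. ⊥bis P2·P0 via (8.705,75.52): [(0, 76.948) (0, 0) (26, 0) (26, 72.6829)]  |A|=1945.2012
3. ⊥bis P2·P1 via (13.49,42.1): [(0, 76.948) (0, 37.625) (26, 46.2499) (26, 72.6829)]  |A|=854.8274
4. ⊥bis P2·P3 via (12.18,73.62): [(8.3833, 75.5728) (0, 76.948) (0, 37.625) (26, 46.2499) (26, 66.5118)]  |A|=800.471
5. ⊥bis P2·P4 via (13.61,49.14): [(8.3833, 75.5728) (0, 76.948) (0, 42.1807) (26, 55.4755) (26, 66.5118)]  |A|=621.3147
6. ⊥bis P2·P5 via (7.185,44): [(8.3833, 75.5728) (0, 76.948) (0, 43.7842) (3.3316, 43.8843) (26, 55.4755) (26, 66.5118)]  |A|=618.6436
7. ⊥bis P2·P6 via (10.475,63.975): [(6.8964, 75.8167) (0, 76.948) (0, 43.7842) (3.3316, 43.8843) (14.7778, 49.7371)]  |A|=339.6896
8. ⊥bis P2·P7 via (12.025,56.08): [(12.6977, 56.6202) (6.8964, 75.8167) (0, 76.948) (0, 46.4225)]  |A|=256.7128
9. canonical 4-gon: [(12.6977, 56.6202) (6.8964, 75.8167) (0, 76.948) (0, 46.4225)]
10. shoelace: 256.7128

Area of P2's cell: 256.7128 (4 vertices)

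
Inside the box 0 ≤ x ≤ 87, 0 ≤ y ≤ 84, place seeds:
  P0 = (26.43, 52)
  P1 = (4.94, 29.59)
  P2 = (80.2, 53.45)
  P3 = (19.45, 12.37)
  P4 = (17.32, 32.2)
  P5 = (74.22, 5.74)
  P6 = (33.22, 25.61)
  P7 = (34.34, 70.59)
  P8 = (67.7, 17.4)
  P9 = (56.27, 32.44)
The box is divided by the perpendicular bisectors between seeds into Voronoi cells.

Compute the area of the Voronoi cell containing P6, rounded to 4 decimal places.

1. box [0,87]×[0,84]: [(0, 0) (87, 0) (87, 84) (0, 84)]
2. ⊥bis P6·P0 via (29.825,38.805): [(0, 31.1312) (0, 0) (87, 0) (87, 53.5158)]  |A|=3682.1446
3. ⊥bis P6·P1 via (19.08,27.6): [(20.3125, 36.3575) (15.1957, 0) (87, 0) (87, 53.5158)]  |A|=3089.7299
4. ⊥bis P6·P2 via (56.71,39.53): [(53.5259, 44.9031) (20.3125, 36.3575) (15.1957, 0) (80.1352, 0)]  |A|=2039.9081
5. ⊥bis P6·P3 via (26.335,18.99): [(53.5259, 44.9031) (20.3125, 36.3575) (18.9493, 26.6713) (44.5941, 0) (80.1352, 0)]  |A|=1647.8609
6. ⊥bis P6·P4 via (25.27,28.905): [(53.5259, 44.9031) (29.3193, 38.6749) (22.7192, 22.7505) (44.5941, 0) (80.1352, 0)]  |A|=1562.8647
7. ⊥bis P6·P5 via (53.72,15.675): [(61.425, 31.5735) (53.5259, 44.9031) (29.3193, 38.6749) (22.7192, 22.7505) (44.5941, 0) (46.1234, 0)]  |A|=1025.9284
8. ⊥bis P6·P7 via (33.78,48.1): [(61.425, 31.5735) (53.5259, 44.9031) (29.3193, 38.6749) (22.7192, 22.7505) (44.5941, 0) (46.1234, 0)]  |A|=1025.9284
9. ⊥bis P6·P8 via (50.46,21.505): [(55.3132, 41.8871) (53.5259, 44.9031) (29.3193, 38.6749) (22.7192, 22.7505) (44.5941, 0) (45.3395, 0)]  |A|=834.118
10. ⊥bis P6·P9 via (44.745,29.025): [(48.9065, 14.9807) (40.9954, 41.6791) (29.3193, 38.6749) (22.7192, 22.7505) (44.5941, 0) (45.3395, 0)]  |A|=620.3878
11. canonical 6-gon: [(48.9065, 14.9807) (40.9954, 41.6791) (29.3193, 38.6749) (22.7192, 22.7505) (44.5941, 0) (45.3395, 0)]
12. shoelace: 620.3878

Area of P6's cell: 620.3878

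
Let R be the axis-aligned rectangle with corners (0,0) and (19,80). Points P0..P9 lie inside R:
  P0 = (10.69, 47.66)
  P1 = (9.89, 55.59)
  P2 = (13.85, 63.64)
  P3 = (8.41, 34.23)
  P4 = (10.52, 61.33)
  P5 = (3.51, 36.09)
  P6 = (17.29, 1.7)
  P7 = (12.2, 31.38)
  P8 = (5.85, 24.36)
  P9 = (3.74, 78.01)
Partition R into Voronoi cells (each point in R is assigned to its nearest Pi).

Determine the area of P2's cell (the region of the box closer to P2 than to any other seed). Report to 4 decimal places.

Area of P2's cell: 143.4611

1. box [0,19]×[0,80]: [(0, 0) (19, 0) (19, 80) (0, 80)]
2. ⊥bis P2·P0 via (12.27,55.65): [(0, 58.0764) (19, 54.3192) (19, 80) (0, 80)]  |A|=452.2426
3. ⊥bis P2·P1 via (11.87,59.615): [(0, 65.4542) (19, 56.1076) (19, 80) (0, 80)]  |A|=365.1636
4. ⊥bis P2·P3 via (11.13,48.935): [(0, 65.4542) (19, 56.1076) (19, 80) (0, 80)]  |A|=365.1636
5. ⊥bis P2·P4 via (12.185,62.485): [(15.3704, 57.8931) (19, 56.1076) (19, 80) (0.035, 80)]  |A|=252.9895
6. ⊥bis P2·P5 via (8.68,49.865): [(15.3704, 57.8931) (19, 56.1076) (19, 80) (0.035, 80)]  |A|=252.9895
7. ⊥bis P2·P6 via (15.57,32.67): [(15.3704, 57.8931) (19, 56.1076) (19, 80) (0.035, 80)]  |A|=252.9895
8. ⊥bis P2·P7 via (13.025,47.51): [(15.3704, 57.8931) (19, 56.1076) (19, 80) (0.035, 80)]  |A|=252.9895
9. ⊥bis P2·P8 via (9.85,44): [(15.3704, 57.8931) (19, 56.1076) (19, 80) (0.035, 80)]  |A|=252.9895
10. ⊥bis P2·P9 via (8.795,70.825): [(7.1852, 69.6925) (15.3704, 57.8931) (19, 56.1076) (19, 78.0047)]  |A|=143.4611
11. canonical 4-gon: [(7.1852, 69.6925) (15.3704, 57.8931) (19, 56.1076) (19, 78.0047)]
12. shoelace: 143.4611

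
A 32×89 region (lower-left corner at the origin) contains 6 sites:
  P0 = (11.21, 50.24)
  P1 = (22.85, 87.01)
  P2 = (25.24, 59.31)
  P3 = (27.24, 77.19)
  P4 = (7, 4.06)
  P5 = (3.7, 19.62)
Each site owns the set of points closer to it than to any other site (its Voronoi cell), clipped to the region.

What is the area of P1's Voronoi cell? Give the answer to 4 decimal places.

1. box [0,32]×[0,89]: [(0, 0) (32, 0) (32, 89) (0, 89)]
2. ⊥bis P1·P0 via (17.03,68.625): [(0, 74.0161) (32, 63.8861) (32, 89) (0, 89)]  |A|=641.5661
3. ⊥bis P1·P2 via (24.045,73.16): [(0, 74.0161) (7.275, 71.7131) (32, 73.8464) (32, 89) (0, 89)]  |A|=518.4319
4. ⊥bis P1·P3 via (25.045,82.1): [(0, 74.0161) (4.0758, 72.7258) (32, 85.2092) (32, 89) (0, 89)]  |A|=343.8505
5. ⊥bis P1·P4 via (14.925,45.535): [(0, 74.0161) (4.0758, 72.7258) (32, 85.2092) (32, 89) (0, 89)]  |A|=343.8505
6. ⊥bis P1·P5 via (13.275,53.315): [(0, 74.0161) (4.0758, 72.7258) (32, 85.2092) (32, 89) (0, 89)]  |A|=343.8505
7. canonical 5-gon: [(0, 74.0161) (4.0758, 72.7258) (32, 85.2092) (32, 89) (0, 89)]
8. shoelace: 343.8505

Area of P1's cell: 343.8505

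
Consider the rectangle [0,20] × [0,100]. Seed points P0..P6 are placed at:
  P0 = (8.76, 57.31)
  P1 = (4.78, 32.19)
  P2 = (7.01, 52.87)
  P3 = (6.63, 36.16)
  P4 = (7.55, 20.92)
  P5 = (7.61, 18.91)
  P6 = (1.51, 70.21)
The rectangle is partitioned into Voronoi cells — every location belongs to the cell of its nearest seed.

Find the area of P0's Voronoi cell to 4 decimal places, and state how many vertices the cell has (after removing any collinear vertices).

1. box [0,20]×[0,100]: [(0, 0) (20, 0) (20, 100) (0, 100)]
2. ⊥bis P0·P1 via (6.77,44.75): [(0, 45.8226) (20, 42.6538) (20, 100) (0, 100)]  |A|=1115.2352
3. ⊥bis P0·P2 via (7.885,55.09): [(0, 58.1978) (20, 50.3149) (20, 100) (0, 100)]  |A|=914.8723
4. ⊥bis P0·P3 via (7.695,46.735): [(0, 58.1978) (20, 50.3149) (20, 100) (0, 100)]  |A|=914.8723
5. ⊥bis P0·P4 via (8.155,39.115): [(0, 58.1978) (20, 50.3149) (20, 100) (0, 100)]  |A|=914.8723
6. ⊥bis P0·P5 via (8.185,38.11): [(0, 58.1978) (20, 50.3149) (20, 100) (0, 100)]  |A|=914.8723
7. ⊥bis P0·P6 via (5.135,63.76): [(0, 60.8741) (0, 58.1978) (20, 50.3149) (20, 72.1144)]  |A|=244.7564
8. canonical 4-gon: [(0, 60.8741) (0, 58.1978) (20, 50.3149) (20, 72.1144)]
9. shoelace: 244.7564

Area of P0's cell: 244.7564 (4 vertices)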